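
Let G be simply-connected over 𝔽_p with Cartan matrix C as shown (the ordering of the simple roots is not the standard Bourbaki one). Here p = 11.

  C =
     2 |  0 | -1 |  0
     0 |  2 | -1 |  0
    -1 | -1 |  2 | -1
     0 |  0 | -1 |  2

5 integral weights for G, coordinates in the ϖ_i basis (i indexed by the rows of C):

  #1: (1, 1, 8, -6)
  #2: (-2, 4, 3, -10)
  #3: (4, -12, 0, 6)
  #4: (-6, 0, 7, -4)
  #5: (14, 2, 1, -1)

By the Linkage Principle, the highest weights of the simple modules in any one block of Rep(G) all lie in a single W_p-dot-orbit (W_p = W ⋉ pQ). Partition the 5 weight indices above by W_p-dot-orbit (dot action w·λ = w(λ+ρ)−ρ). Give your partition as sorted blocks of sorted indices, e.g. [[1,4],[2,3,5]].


Cartan matrix: type D_4 (|W|=192); un-permuting the 4 rows.

W_11-reps of the 5 weights in Ā_11 (same 4-coord order as C):

  1: (0, 0, 2, 3)
  2: (5, 1, 0, 3)
  3: (5, 1, 0, 3)
  4: (5, 1, 0, 3)
  5: (0, 0, 2, 3)

2 distinct reps among the 5 weights ⇒ 2 W_11-linkage classes:

[[1, 5], [2, 3, 4]]


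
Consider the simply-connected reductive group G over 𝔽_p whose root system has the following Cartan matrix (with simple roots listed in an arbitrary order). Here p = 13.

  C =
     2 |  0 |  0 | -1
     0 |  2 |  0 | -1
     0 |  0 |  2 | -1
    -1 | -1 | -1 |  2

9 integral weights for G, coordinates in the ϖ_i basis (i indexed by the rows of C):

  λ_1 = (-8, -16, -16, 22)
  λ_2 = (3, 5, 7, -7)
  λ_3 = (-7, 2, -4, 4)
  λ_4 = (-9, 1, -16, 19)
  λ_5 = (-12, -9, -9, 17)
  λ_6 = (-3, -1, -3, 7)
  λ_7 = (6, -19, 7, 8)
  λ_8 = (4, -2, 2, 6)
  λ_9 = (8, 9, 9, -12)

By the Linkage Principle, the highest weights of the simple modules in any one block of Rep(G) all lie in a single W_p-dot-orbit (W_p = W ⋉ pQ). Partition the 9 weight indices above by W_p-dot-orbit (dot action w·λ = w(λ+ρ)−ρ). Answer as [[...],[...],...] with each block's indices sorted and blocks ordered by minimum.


Cartan matrix: type D_4 (|W|=192); un-permuting the 4 rows.

Each λ_j+ρ reduced to Ā_13; 4-tuples below use C's row order:

    1: (3, 1, 1, 1)
    2: (2, 0, 2, 4)
    3: (2, 1, 1, 2)
    4: (1, 5, 4, 1)
    5: (2, 1, 1, 2)
    6: (2, 0, 2, 4)
    7: (1, 2, 2, 2)
    8: (3, 1, 1, 1)
    9: (2, 1, 1, 2)

Linkage partition of the 9 weights (5 classes, p=13):

[[1, 8], [2, 6], [3, 5, 9], [4], [7]]


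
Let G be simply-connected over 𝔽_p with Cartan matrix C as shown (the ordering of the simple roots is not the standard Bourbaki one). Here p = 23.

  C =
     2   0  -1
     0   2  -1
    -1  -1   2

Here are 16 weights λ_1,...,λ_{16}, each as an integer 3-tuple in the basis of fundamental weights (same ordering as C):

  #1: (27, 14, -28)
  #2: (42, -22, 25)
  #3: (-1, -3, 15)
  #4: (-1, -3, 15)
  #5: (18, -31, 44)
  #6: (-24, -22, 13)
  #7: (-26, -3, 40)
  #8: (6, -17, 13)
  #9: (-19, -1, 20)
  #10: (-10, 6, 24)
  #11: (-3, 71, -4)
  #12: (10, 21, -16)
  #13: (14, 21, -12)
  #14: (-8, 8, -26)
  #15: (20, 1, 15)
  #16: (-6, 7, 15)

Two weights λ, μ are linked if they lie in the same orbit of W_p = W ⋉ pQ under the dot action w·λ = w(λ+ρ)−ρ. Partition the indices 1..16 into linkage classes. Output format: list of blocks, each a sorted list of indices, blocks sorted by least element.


Dynkin diagram of C (from the 4 off-diagonal −1 entries): A_3.

Folding the 16 weights λ_j+ρ into Ā_23 (reps in the given 3-coord order):

  λ_1 → (4, 7, 11);  λ_2 → (18, 0, 3);  λ_3 → (0, 2, 14);  λ_4 → (0, 2, 14);  λ_5 → (4, 7, 11);  λ_6 → (0, 2, 14);  λ_7 → (5, 14, 2);  λ_8 → (5, 14, 2);  λ_9 → (18, 0, 3);  λ_10 → (0, 2, 14);  λ_11 → (18, 0, 3);  λ_12 → (4, 7, 11);  λ_13 → (1, 8, 11);  λ_14 → (0, 2, 14);  λ_15 → (5, 14, 2);  λ_16 → (4, 7, 11)

Linkage partition of the 16 weights (5 classes, p=23):

[[1, 5, 12, 16], [2, 9, 11], [3, 4, 6, 10, 14], [7, 8, 15], [13]]


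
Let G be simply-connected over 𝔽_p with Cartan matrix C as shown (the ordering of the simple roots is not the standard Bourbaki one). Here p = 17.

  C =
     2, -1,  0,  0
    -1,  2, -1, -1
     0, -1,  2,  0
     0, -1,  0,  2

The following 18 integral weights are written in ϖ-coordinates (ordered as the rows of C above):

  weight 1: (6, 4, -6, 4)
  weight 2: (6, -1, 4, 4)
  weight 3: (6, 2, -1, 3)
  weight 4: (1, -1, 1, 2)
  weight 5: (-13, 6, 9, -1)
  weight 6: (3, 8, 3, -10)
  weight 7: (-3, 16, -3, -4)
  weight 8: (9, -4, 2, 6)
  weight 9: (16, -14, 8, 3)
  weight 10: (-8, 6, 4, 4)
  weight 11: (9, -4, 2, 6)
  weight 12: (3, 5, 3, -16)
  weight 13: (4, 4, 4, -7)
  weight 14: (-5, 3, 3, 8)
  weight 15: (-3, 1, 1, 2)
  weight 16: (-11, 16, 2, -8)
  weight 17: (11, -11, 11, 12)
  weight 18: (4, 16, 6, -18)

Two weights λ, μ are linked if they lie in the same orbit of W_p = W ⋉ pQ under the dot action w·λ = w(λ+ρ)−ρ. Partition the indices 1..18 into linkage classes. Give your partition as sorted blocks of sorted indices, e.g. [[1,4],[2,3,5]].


Dynkin diagram of C (from the 6 off-diagonal −1 entries): D_4.

Alcove-folded reps (p=17, 18 weights, presented ϖ-order):

  λ_1+ρ ↦ (7, 0, 5, 5) · λ_2+ρ ↦ (7, 0, 5, 5) · λ_3+ρ ↦ (7, 3, 0, 4) · λ_4+ρ ↦ (2, 0, 2, 3) · λ_5+ρ ↦ (7, 0, 5, 5) · λ_6+ρ ↦ (4, 0, 4, 9) · λ_7+ρ ↦ (2, 0, 2, 3) · λ_8+ρ ↦ (7, 3, 0, 4) · λ_9+ρ ↦ (4, 0, 4, 9) · λ_10+ρ ↦ (7, 0, 5, 5) · λ_11+ρ ↦ (7, 3, 0, 4) · λ_12+ρ ↦ (4, 1, 4, 5) · λ_13+ρ ↦ (4, 1, 4, 5) · λ_14+ρ ↦ (4, 0, 4, 9) · λ_15+ρ ↦ (2, 0, 2, 3) · λ_16+ρ ↦ (7, 3, 0, 4) · λ_17+ρ ↦ (2, 0, 2, 3) · λ_18+ρ ↦ (7, 0, 5, 5)

Grouping the 18 weights by Ā_17-representative: 5 linkage classes.

[[1, 2, 5, 10, 18], [3, 8, 11, 16], [4, 7, 15, 17], [6, 9, 14], [12, 13]]


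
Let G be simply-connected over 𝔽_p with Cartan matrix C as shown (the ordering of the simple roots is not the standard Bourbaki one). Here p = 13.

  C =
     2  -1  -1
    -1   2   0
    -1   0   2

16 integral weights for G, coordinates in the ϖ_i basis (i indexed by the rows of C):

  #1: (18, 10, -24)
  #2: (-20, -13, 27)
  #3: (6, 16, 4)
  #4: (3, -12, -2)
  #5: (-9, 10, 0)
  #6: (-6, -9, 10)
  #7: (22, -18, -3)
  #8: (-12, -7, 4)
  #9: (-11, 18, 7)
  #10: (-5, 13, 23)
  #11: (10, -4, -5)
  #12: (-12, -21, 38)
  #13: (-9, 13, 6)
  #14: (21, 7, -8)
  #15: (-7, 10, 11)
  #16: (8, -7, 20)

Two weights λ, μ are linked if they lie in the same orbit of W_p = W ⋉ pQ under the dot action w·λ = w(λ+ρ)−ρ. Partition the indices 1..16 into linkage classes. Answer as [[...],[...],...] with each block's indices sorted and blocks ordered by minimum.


Dynkin diagram of C (from the 4 off-diagonal −1 entries): A_3.

Ā_13 reps of the 16 weights (A_3, coords as presented):

    λ_1 → (2, 4, 4)
    λ_2 → (1, 3, 7)
    λ_3 → (1, 3, 7)
    λ_4 → (1, 3, 7)
    λ_5 → (1, 3, 7)
    λ_6 → (6, 5, 2)
    λ_7 → (4, 3, 4)
    λ_8 → (6, 1, 2)
    λ_9 → (4, 3, 4)
    λ_10 → (1, 3, 7)
    λ_11 → (4, 3, 4)
    λ_12 → (6, 5, 2)
    λ_13 → (7, 5, 0)
    λ_14 → (4, 3, 4)
    λ_15 → (6, 1, 2)
    λ_16 → (4, 3, 4)

Partition of {1..16} into 6 W_13-dot-orbits:

[[1], [2, 3, 4, 5, 10], [6, 12], [7, 9, 11, 14, 16], [8, 15], [13]]


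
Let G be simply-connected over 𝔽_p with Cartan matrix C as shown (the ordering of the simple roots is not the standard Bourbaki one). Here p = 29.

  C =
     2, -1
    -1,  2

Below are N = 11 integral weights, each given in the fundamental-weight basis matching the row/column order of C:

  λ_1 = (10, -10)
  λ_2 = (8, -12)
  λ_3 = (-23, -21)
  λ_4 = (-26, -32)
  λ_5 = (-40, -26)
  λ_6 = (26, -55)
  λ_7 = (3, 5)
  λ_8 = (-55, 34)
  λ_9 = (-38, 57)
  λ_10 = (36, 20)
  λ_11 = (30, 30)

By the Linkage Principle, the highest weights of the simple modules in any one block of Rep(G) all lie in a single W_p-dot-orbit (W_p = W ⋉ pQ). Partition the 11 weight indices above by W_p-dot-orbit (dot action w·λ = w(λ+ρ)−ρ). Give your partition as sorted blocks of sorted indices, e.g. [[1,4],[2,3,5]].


Type A_2, rank 2, |W|=6; reorder rows/cols to standard.

W_29-reps of the 11 weights in Ā_29 (same 2-coord order as C):

  λ_1 → (2, 9) · λ_2 → (2, 9) · λ_3 → (7, 9) · λ_4 → (2, 2) · λ_5 → (4, 6) · λ_6 → (2, 2) · λ_7 → (4, 6) · λ_8 → (4, 6) · λ_9 → (0, 8) · λ_10 → (0, 8) · λ_11 → (2, 2)

Grouping the 11 weights by Ā_29-representative: 5 linkage classes.

[[1, 2], [3], [4, 6, 11], [5, 7, 8], [9, 10]]


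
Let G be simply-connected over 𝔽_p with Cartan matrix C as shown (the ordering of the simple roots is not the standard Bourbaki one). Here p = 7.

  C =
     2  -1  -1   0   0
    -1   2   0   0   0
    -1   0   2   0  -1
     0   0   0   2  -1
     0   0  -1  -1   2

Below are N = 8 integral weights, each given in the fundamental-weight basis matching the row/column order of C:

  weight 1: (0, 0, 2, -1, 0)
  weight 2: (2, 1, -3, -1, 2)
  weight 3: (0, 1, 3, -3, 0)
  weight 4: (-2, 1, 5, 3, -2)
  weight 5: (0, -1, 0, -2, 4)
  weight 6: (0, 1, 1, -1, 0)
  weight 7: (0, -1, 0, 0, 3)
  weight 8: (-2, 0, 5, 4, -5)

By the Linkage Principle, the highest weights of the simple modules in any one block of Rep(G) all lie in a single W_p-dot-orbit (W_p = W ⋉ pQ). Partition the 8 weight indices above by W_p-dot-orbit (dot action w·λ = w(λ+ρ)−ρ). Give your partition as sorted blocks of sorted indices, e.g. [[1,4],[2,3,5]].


Dynkin diagram of C (from the 8 off-diagonal −1 entries): A_5.

Folding the 8 weights λ_j+ρ into Ā_7 (reps in the given 5-coord order):

  [1] (1, 1, 3, 0, 1);  [2] (1, 2, 2, 0, 1);  [3] (1, 1, 3, 0, 1);  [4] (1, 1, 3, 0, 1);  [5] (1, 0, 1, 1, 4);  [6] (1, 2, 2, 0, 1);  [7] (1, 0, 1, 1, 4);  [8] (1, 0, 1, 1, 4)

3 distinct reps among the 8 weights ⇒ 3 W_7-linkage classes:

[[1, 3, 4], [2, 6], [5, 7, 8]]


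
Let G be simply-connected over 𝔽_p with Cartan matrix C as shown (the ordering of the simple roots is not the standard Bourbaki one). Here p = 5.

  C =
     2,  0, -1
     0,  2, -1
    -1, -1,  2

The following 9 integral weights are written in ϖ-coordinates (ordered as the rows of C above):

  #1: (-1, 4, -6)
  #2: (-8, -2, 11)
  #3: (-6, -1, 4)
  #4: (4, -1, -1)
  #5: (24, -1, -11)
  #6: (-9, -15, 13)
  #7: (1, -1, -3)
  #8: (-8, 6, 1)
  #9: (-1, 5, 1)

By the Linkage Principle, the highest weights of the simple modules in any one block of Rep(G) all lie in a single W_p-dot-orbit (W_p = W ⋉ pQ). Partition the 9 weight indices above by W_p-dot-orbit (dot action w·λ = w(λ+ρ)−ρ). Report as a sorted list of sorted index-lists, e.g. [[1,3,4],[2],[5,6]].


Dynkin diagram of C (from the 4 off-diagonal −1 entries): A_3.

Alcove-folded reps (p=5, 9 weights, presented ϖ-order):

  λ_1 → (5, 0, 0);  λ_2 → (1, 3, 0);  λ_3 → (5, 0, 0);  λ_4 → (5, 0, 0);  λ_5 → (5, 0, 0);  λ_6 → (1, 3, 0);  λ_7 → (0, 2, 0);  λ_8 → (2, 2, 1);  λ_9 → (2, 2, 1)

Partition of {1..9} into 4 W_5-dot-orbits:

[[1, 3, 4, 5], [2, 6], [7], [8, 9]]


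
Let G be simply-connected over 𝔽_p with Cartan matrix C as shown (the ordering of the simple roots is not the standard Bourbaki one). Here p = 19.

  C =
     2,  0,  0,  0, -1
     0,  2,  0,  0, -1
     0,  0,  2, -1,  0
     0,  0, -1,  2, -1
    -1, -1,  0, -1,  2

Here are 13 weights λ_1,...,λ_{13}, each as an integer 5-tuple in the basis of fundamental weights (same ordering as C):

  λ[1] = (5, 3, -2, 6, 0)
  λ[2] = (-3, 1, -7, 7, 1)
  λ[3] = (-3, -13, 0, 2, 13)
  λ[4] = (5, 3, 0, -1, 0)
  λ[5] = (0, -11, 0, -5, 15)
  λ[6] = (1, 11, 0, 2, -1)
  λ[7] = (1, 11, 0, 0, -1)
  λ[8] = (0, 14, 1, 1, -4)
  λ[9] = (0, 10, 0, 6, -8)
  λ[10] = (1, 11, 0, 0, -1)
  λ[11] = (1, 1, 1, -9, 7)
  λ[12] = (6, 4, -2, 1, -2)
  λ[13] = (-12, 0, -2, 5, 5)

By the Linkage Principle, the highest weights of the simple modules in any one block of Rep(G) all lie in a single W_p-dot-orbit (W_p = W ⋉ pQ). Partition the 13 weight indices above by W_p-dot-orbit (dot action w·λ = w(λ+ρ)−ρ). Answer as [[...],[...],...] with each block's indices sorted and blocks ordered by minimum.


Type D_5, rank 5, |W|=1920; reorder rows/cols to standard.

Alcove-folded reps (p=19, 13 weights, presented ϖ-order):

  λ_1 → (6, 4, 1, 0, 1);  λ_2 → (2, 2, 6, 2, 0);  λ_3 → (2, 12, 1, 1, 0);  λ_4 → (6, 4, 1, 0, 1);  λ_5 → (1, 10, 3, 0, 2);  λ_6 → (2, 12, 1, 1, 0);  λ_7 → (2, 12, 1, 1, 0);  λ_8 → (2, 12, 1, 1, 0);  λ_9 → (6, 4, 1, 0, 1);  λ_10 → (2, 12, 1, 1, 0);  λ_11 → (2, 2, 6, 2, 0);  λ_12 → (6, 4, 1, 0, 1);  λ_13 → (6, 4, 1, 0, 1)

Grouping the 13 weights by Ā_19-representative: 4 linkage classes.

[[1, 4, 9, 12, 13], [2, 11], [3, 6, 7, 8, 10], [5]]


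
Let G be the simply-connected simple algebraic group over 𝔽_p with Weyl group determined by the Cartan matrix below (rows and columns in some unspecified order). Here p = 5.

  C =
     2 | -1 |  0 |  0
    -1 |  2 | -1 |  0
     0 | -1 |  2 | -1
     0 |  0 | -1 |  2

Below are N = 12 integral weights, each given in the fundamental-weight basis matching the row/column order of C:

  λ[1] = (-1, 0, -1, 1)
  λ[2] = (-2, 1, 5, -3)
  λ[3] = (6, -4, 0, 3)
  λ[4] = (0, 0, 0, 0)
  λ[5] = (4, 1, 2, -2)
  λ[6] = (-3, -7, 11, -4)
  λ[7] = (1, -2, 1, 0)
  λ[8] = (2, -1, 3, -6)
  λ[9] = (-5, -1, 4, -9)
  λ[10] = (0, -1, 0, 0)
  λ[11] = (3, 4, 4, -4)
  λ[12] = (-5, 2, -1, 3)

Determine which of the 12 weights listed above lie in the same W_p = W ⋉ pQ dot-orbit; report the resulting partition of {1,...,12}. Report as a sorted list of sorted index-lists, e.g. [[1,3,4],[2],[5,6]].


Root system A_4: the 4×4 matrix C matches after relabeling.

λ_j+ρ reflected into Ā_5 (⟨·,θ^∨⟩≤5); 4-tuples as given:

  1: (0, 1, 0, 2);  2: (1, 1, 2, 1);  3: (0, 1, 0, 2);  4: (1, 1, 1, 1);  5: (0, 0, 2, 2);  6: (1, 1, 1, 1);  7: (1, 1, 1, 1);  8: (0, 1, 0, 2);  9: (0, 0, 2, 2);  10: (1, 0, 1, 1);  11: (1, 3, 0, 0);  12: (1, 0, 1, 1)

The 12 indices split into 6 linkage classes (same alcove rep ⇔ same W_5-dot-orbit):

[[1, 3, 8], [2], [4, 6, 7], [5, 9], [10, 12], [11]]


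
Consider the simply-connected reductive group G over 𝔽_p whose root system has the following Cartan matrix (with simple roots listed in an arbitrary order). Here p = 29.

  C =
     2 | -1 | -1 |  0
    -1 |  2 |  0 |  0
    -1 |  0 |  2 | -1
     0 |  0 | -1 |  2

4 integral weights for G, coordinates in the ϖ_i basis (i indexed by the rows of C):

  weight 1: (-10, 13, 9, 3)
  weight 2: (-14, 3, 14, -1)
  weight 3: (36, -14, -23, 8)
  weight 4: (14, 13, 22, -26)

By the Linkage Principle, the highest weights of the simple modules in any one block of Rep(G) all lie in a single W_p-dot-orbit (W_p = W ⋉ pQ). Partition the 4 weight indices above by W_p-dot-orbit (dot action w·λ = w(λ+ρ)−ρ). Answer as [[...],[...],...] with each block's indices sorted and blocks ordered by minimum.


Cartan matrix: type A_4 (|W|=120); un-permuting the 4 rows.

Alcove-folded reps (p=29, 4 weights, presented ϖ-order):

    λ_1+ρ ↦ (9, 5, 1, 4)
    λ_2+ρ ↦ (4, 9, 2, 0)
    λ_3+ρ ↦ (2, 5, 9, 5)
    λ_4+ρ ↦ (4, 9, 2, 0)

Linkage partition of the 4 weights (3 classes, p=29):

[[1], [2, 4], [3]]


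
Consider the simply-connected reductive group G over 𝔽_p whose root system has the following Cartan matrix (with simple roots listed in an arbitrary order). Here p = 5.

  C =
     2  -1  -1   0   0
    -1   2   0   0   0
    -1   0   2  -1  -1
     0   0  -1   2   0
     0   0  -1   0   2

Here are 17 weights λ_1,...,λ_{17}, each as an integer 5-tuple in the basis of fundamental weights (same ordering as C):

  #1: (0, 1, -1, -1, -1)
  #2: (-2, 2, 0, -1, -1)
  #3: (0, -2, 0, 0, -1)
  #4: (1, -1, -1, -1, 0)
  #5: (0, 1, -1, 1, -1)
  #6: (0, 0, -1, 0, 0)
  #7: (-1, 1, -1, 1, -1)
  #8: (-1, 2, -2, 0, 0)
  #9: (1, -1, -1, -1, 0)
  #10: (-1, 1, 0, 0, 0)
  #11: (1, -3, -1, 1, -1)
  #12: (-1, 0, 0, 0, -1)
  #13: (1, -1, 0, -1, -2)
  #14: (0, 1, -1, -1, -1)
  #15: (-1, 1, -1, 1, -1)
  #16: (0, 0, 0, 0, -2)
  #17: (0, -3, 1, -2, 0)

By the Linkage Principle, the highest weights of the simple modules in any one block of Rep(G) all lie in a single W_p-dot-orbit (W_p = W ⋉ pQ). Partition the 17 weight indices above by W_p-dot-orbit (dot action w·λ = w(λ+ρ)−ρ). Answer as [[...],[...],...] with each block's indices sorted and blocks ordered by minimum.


Dynkin diagram of C (from the 8 off-diagonal −1 entries): D_5.

W_5-reps of the 17 weights in Ā_5 (same 5-coord order as C):

  1: (1, 2, 0, 0, 0) · 2: (1, 2, 0, 0, 0) · 3: (0, 1, 1, 1, 0) · 4: (2, 0, 0, 0, 1) · 5: (0, 2, 0, 2, 0) · 6: (1, 1, 0, 1, 1) · 7: (0, 2, 0, 2, 0) · 8: (1, 2, 0, 0, 0) · 9: (2, 0, 0, 0, 1) · 10: (1, 1, 0, 1, 1) · 11: (0, 2, 0, 2, 0) · 12: (0, 1, 1, 1, 0) · 13: (2, 0, 0, 0, 1) · 14: (1, 2, 0, 0, 0) · 15: (0, 2, 0, 2, 0) · 16: (1, 1, 0, 1, 1) · 17: (1, 1, 0, 1, 1)

Linkage partition of the 17 weights (5 classes, p=5):

[[1, 2, 8, 14], [3, 12], [4, 9, 13], [5, 7, 11, 15], [6, 10, 16, 17]]


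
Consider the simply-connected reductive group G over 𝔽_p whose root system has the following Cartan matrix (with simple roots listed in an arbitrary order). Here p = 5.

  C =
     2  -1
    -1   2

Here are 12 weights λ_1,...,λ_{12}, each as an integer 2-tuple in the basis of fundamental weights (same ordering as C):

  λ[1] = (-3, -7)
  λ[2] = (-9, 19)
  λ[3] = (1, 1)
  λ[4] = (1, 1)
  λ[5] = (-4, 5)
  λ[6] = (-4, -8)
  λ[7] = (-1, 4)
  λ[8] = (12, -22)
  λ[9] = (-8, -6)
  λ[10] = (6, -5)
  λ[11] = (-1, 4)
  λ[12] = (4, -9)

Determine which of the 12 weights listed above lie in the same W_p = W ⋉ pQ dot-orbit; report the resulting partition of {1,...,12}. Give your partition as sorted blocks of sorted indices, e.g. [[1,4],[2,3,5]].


C ↔ A_2 under row/col permutation; |W(A_2)| = 6.

Alcove-folded reps (p=5, 12 weights, presented ϖ-order):

  λ_1 → (2, 1) · λ_2 → (2, 0) · λ_3 → (2, 2) · λ_4 → (2, 2) · λ_5 → (2, 2) · λ_6 → (0, 2) · λ_7 → (0, 5) · λ_8 → (2, 1) · λ_9 → (0, 2) · λ_10 → (1, 2) · λ_11 → (0, 5) · λ_12 → (0, 2)

Partition of {1..12} into 6 W_5-dot-orbits:

[[1, 8], [2], [3, 4, 5], [6, 9, 12], [7, 11], [10]]


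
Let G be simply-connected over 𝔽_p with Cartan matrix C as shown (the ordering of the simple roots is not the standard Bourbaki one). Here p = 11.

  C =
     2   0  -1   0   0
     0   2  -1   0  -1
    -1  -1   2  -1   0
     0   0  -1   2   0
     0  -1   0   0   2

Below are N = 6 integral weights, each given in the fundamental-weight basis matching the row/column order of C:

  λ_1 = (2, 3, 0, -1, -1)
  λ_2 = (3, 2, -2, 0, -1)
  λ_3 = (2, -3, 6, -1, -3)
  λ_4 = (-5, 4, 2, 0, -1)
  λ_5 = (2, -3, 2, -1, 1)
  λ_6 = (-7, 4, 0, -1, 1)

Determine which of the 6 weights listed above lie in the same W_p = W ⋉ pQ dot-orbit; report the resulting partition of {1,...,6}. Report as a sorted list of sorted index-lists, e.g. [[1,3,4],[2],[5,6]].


Root system D_5: the 5×5 matrix C matches after relabeling.

λ_j+ρ reflected into Ā_11 (⟨·,θ^∨⟩≤11); 5-tuples as given:

  [1] (3, 2, 1, 0, 0) · [2] (3, 2, 1, 0, 0) · [3] (3, 2, 1, 0, 0) · [4] (3, 2, 1, 0, 0) · [5] (3, 2, 1, 0, 0) · [6] (1, 0, 0, 5, 2)

Partition of {1..6} into 2 W_11-dot-orbits:

[[1, 2, 3, 4, 5], [6]]


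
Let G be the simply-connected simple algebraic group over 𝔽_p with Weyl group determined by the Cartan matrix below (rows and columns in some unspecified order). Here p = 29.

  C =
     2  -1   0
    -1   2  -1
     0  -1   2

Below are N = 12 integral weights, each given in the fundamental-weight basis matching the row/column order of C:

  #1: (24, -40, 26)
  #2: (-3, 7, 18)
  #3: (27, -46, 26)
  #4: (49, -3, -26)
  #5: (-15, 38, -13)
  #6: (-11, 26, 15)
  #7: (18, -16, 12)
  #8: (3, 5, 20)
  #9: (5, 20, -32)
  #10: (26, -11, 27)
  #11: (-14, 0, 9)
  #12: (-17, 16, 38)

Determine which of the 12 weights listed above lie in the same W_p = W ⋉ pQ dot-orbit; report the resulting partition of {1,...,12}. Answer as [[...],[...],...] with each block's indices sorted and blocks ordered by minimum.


Cartan matrix: type A_3 (|W|=24); un-permuting the 3 rows.

W_29-reps of the 12 weights in Ā_29 (same 3-coord order as C):

  λ_1+ρ ↦ (4, 13, 2);  λ_2+ρ ↦ (2, 6, 19);  λ_3+ρ ↦ (1, 10, 2);  λ_4+ρ ↦ (2, 6, 19);  λ_5+ρ ↦ (4, 13, 2);  λ_6+ρ ↦ (4, 13, 2);  λ_7+ρ ↦ (4, 13, 2);  λ_8+ρ ↦ (2, 6, 19);  λ_9+ρ ↦ (2, 6, 19);  λ_10+ρ ↦ (1, 10, 2);  λ_11+ρ ↦ (1, 10, 2);  λ_12+ρ ↦ (1, 10, 2)

3 distinct reps among the 12 weights ⇒ 3 W_29-linkage classes:

[[1, 5, 6, 7], [2, 4, 8, 9], [3, 10, 11, 12]]


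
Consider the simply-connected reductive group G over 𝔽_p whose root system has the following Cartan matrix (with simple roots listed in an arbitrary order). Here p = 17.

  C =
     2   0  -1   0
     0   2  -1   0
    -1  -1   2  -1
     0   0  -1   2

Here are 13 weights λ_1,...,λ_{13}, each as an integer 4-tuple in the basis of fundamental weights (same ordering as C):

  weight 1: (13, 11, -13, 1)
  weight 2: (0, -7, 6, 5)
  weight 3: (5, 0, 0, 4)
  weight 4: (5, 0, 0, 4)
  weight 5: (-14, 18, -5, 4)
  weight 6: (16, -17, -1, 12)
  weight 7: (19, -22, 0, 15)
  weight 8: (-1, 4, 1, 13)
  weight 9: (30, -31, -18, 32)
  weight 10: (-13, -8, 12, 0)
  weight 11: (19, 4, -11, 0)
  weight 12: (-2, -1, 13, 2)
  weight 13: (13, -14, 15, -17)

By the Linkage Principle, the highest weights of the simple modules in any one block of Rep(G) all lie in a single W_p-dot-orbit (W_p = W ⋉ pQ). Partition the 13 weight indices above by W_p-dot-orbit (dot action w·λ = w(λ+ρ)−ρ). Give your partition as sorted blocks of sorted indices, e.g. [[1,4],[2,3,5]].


D_4 Cartan matrix, 4 simple roots permuted; ρ=(1,1,1,1).

W_17-reps of the 13 weights in Ā_17 (same 4-coord order as C):

    λ_1+ρ ↦ (2, 0, 2, 10)
    λ_2+ρ ↦ (1, 6, 1, 6)
    λ_3+ρ ↦ (6, 1, 1, 5)
    λ_4+ρ ↦ (6, 1, 1, 5)
    λ_5+ρ ↦ (2, 0, 2, 10)
    λ_6+ρ ↦ (1, 0, 0, 3)
    λ_7+ρ ↦ (1, 0, 0, 3)
    λ_8+ρ ↦ (4, 1, 0, 10)
    λ_9+ρ ↦ (1, 0, 0, 3)
    λ_10+ρ ↦ (6, 1, 1, 5)
    λ_11+ρ ↦ (6, 1, 1, 5)
    λ_12+ρ ↦ (1, 0, 0, 3)
    λ_13+ρ ↦ (1, 0, 0, 3)

These 13 weights hit 5 W_17-dot-orbits; sizes (2, 1, 4, 5, 1):

[[1, 5], [2], [3, 4, 10, 11], [6, 7, 9, 12, 13], [8]]


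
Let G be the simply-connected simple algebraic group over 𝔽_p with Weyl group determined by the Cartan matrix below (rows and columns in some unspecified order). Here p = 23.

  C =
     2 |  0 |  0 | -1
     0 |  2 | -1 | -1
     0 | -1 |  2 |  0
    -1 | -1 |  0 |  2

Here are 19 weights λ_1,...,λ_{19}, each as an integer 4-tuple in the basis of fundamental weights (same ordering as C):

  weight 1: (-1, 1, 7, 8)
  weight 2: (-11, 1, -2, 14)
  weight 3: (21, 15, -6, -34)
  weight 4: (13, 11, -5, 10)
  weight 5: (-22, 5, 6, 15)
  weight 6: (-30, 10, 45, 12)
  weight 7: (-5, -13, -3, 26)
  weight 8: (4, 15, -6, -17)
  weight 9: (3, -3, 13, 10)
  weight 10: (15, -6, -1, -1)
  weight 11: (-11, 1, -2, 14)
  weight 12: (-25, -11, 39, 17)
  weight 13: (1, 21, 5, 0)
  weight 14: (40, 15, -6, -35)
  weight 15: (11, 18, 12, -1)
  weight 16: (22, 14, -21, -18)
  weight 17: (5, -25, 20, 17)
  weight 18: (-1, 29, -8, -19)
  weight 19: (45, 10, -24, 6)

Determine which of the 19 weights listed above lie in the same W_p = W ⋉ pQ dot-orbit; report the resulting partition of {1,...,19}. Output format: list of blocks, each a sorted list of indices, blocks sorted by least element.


Type A_4, rank 4, |W|=120; reorder rows/cols to standard.

W_23-reps of the 19 weights in Ā_23 (same 4-coord order as C):

  λ_1 → (0, 2, 8, 9) · λ_2 → (10, 1, 1, 5) · λ_3 → (1, 5, 7, 0) · λ_4 → (0, 2, 8, 9) · λ_5 → (10, 1, 1, 5) · λ_6 → (1, 5, 7, 0) · λ_7 → (0, 2, 8, 9) · λ_8 → (11, 5, 0, 0) · λ_9 → (0, 2, 8, 9) · λ_10 → (11, 5, 0, 0) · λ_11 → (10, 1, 1, 5) · λ_12 → (10, 1, 1, 5) · λ_13 → (1, 15, 2, 5) · λ_14 → (11, 5, 0, 0) · λ_15 → (0, 2, 8, 9) · λ_16 → (1, 15, 2, 5) · λ_17 → (1, 15, 2, 5) · λ_18 → (11, 5, 0, 0) · λ_19 → (11, 5, 0, 0)

The 19 indices split into 5 linkage classes (same alcove rep ⇔ same W_23-dot-orbit):

[[1, 4, 7, 9, 15], [2, 5, 11, 12], [3, 6], [8, 10, 14, 18, 19], [13, 16, 17]]


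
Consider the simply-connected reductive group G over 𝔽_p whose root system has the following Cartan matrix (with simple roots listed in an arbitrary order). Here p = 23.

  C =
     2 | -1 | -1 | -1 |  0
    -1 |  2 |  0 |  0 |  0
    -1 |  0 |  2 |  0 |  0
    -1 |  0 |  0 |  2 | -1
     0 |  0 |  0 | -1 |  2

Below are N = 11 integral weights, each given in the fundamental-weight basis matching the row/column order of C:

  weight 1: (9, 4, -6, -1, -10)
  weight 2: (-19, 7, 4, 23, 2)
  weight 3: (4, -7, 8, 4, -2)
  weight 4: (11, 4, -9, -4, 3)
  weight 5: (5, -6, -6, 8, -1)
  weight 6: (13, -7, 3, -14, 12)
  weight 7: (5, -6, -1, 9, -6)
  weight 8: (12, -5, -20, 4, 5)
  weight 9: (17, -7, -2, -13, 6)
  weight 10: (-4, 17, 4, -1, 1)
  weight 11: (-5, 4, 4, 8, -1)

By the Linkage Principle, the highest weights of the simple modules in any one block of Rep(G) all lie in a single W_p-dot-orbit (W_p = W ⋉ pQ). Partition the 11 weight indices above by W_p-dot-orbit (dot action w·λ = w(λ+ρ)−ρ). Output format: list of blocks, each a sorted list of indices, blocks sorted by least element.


C ↔ D_5 under row/col permutation; |W(D_5)| = 1920.

Alcove-folded reps (p=23, 11 weights, presented ϖ-order):

  1: (4, 1, 1, 5, 0);  2: (1, 5, 8, 3, 1);  3: (1, 5, 8, 3, 1);  4: (1, 5, 8, 3, 1);  5: (4, 1, 1, 5, 0);  6: (4, 1, 1, 5, 0);  7: (1, 5, 0, 5, 5);  8: (1, 5, 8, 3, 1);  9: (1, 5, 0, 5, 5);  10: (0, 15, 2, 2, 1);  11: (4, 1, 1, 5, 0)

Grouping the 11 weights by Ā_23-representative: 4 linkage classes.

[[1, 5, 6, 11], [2, 3, 4, 8], [7, 9], [10]]


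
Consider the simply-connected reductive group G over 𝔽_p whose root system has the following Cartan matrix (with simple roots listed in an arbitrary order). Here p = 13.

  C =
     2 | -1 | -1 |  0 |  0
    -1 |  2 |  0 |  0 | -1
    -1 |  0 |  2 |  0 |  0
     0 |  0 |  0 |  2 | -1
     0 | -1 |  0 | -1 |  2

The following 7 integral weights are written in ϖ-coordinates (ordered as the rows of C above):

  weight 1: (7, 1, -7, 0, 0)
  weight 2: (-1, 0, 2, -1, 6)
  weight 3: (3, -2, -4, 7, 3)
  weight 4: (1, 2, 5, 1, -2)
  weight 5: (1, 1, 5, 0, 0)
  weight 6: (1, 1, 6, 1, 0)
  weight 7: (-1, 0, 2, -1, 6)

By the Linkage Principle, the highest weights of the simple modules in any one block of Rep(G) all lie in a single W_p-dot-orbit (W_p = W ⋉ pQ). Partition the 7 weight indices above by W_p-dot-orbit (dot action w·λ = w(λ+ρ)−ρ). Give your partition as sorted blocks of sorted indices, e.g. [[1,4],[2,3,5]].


Type A_5, rank 5, |W|=720; reorder rows/cols to standard.

λ_j+ρ reflected into Ā_13 (⟨·,θ^∨⟩≤13); 5-tuples as given:

  λ_1 → (2, 2, 6, 1, 1)
  λ_2 → (0, 1, 3, 0, 7)
  λ_3 → (0, 1, 1, 6, 3)
  λ_4 → (2, 2, 6, 1, 1)
  λ_5 → (2, 2, 6, 1, 1)
  λ_6 → (2, 2, 6, 1, 1)
  λ_7 → (0, 1, 3, 0, 7)

Partition of {1..7} into 3 W_13-dot-orbits:

[[1, 4, 5, 6], [2, 7], [3]]


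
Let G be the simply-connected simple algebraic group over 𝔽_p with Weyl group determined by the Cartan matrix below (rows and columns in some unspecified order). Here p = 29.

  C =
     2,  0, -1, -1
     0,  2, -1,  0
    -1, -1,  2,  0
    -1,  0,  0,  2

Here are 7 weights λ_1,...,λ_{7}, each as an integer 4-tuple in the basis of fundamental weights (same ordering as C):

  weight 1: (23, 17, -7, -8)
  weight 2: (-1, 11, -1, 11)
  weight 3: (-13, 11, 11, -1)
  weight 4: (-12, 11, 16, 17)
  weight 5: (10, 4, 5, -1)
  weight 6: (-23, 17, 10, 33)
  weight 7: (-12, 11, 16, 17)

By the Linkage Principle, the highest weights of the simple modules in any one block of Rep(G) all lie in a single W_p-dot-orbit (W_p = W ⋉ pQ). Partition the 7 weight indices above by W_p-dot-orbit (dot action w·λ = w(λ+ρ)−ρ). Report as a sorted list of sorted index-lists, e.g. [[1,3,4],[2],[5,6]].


Cartan matrix: type A_4 (|W|=120); un-permuting the 4 rows.

Each λ_j+ρ reduced to Ā_29; 4-tuples below use C's row order:

  1: (11, 5, 6, 0)
  2: (0, 12, 0, 12)
  3: (0, 12, 0, 12)
  4: (11, 5, 6, 0)
  5: (11, 5, 6, 0)
  6: (11, 5, 6, 0)
  7: (11, 5, 6, 0)

The 7 indices split into 2 linkage classes (same alcove rep ⇔ same W_29-dot-orbit):

[[1, 4, 5, 6, 7], [2, 3]]


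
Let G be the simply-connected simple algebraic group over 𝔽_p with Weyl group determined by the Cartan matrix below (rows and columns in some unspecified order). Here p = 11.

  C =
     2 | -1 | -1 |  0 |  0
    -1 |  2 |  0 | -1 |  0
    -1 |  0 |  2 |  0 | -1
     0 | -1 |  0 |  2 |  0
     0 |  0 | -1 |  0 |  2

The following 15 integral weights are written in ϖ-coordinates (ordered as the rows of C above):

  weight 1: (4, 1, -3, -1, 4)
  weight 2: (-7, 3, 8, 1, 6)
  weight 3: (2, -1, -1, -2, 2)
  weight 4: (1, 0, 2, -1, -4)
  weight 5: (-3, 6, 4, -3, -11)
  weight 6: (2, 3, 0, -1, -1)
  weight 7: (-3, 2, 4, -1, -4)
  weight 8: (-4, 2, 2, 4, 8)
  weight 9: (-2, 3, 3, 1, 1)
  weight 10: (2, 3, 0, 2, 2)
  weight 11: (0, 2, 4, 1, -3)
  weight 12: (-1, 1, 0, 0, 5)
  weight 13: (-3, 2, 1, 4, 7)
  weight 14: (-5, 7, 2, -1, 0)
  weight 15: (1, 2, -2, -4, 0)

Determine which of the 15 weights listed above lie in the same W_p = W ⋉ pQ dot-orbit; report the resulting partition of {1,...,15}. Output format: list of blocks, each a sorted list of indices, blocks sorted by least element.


A_5 Cartan matrix, 5 simple roots permuted; ρ=(1,1,1,1,1).

W_11-reps of the 15 weights in Ā_11 (same 5-coord order as C):

  1: (3, 2, 2, 0, 3)
  2: (1, 3, 3, 2, 2)
  3: (2, 1, 0, 0, 3)
  4: (2, 1, 0, 0, 3)
  5: (3, 2, 2, 0, 3)
  6: (3, 4, 1, 0, 0)
  7: (2, 1, 0, 0, 3)
  8: (2, 1, 0, 0, 3)
  9: (1, 3, 3, 2, 2)
  10: (3, 4, 1, 0, 0)
  11: (1, 3, 3, 2, 2)
  12: (0, 2, 1, 1, 6)
  13: (2, 1, 0, 0, 3)
  14: (3, 4, 1, 0, 0)
  15: (1, 0, 1, 3, 0)

6 distinct reps among the 15 weights ⇒ 6 W_11-linkage classes:

[[1, 5], [2, 9, 11], [3, 4, 7, 8, 13], [6, 10, 14], [12], [15]]


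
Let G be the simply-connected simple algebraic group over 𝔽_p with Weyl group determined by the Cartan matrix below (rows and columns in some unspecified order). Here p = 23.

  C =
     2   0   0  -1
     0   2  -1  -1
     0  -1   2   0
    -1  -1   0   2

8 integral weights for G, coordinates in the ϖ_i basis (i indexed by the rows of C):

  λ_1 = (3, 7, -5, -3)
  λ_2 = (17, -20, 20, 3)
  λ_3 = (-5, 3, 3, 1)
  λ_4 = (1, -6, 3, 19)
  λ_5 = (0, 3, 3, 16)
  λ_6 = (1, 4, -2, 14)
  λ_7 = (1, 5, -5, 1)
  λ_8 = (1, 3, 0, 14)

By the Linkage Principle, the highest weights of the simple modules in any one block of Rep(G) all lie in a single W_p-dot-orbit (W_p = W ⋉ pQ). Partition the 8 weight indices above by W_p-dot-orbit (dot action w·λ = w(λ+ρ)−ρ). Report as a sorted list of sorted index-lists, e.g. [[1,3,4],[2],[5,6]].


A_4 Cartan matrix, 4 simple roots permuted; ρ=(1,1,1,1).

Each λ_j+ρ reduced to Ā_23; 4-tuples below use C's row order:

    λ_1 → (2, 2, 4, 2)
    λ_2 → (2, 4, 1, 15)
    λ_3 → (2, 2, 4, 2)
    λ_4 → (2, 4, 1, 15)
    λ_5 → (2, 4, 1, 15)
    λ_6 → (2, 4, 1, 15)
    λ_7 → (2, 2, 4, 2)
    λ_8 → (2, 4, 1, 15)

Grouping the 8 weights by Ā_23-representative: 2 linkage classes.

[[1, 3, 7], [2, 4, 5, 6, 8]]


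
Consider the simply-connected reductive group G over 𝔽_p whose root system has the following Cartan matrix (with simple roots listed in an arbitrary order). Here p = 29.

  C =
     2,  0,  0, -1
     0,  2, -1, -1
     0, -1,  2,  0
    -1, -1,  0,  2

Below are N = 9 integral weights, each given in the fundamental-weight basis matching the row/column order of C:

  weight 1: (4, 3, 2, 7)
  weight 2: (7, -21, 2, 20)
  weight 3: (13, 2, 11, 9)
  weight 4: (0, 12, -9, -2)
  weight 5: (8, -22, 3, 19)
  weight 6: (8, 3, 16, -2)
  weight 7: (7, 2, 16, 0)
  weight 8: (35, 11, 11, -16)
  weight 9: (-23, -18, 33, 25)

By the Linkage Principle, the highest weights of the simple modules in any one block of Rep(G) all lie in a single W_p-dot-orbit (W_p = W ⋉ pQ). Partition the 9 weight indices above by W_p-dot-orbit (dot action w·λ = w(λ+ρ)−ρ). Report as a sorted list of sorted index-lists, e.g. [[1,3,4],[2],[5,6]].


Cartan matrix: type A_4 (|W|=120); un-permuting the 4 rows.

Each λ_j+ρ reduced to Ā_29; 4-tuples below use C's row order:

  λ_1 → (5, 4, 3, 8)
  λ_2 → (8, 3, 17, 1)
  λ_3 → (4, 3, 2, 10)
  λ_4 → (0, 4, 8, 1)
  λ_5 → (8, 3, 17, 1)
  λ_6 → (8, 3, 17, 1)
  λ_7 → (8, 3, 17, 1)
  λ_8 → (5, 4, 3, 8)
  λ_9 → (5, 4, 3, 8)

The 9 indices split into 4 linkage classes (same alcove rep ⇔ same W_29-dot-orbit):

[[1, 8, 9], [2, 5, 6, 7], [3], [4]]


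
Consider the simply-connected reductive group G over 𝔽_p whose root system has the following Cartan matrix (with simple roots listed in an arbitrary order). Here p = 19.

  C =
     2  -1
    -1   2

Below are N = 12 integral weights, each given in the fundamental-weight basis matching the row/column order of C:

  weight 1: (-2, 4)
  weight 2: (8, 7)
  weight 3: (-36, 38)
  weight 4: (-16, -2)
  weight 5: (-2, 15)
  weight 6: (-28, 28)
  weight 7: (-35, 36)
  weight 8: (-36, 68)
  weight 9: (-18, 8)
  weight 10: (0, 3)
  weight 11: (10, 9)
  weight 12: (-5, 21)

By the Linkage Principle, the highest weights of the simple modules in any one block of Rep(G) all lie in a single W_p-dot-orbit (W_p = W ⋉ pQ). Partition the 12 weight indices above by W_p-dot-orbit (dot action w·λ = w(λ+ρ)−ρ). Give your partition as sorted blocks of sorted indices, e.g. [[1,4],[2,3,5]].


Type A_2, rank 2, |W|=6; reorder rows/cols to standard.

Folding the 12 weights λ_j+ρ into Ā_19 (reps in the given 2-coord order):

  [1] (1, 4) · [2] (9, 8) · [3] (1, 15) · [4] (1, 15) · [5] (1, 15) · [6] (9, 8) · [7] (1, 15) · [8] (4, 3) · [9] (9, 8) · [10] (1, 4) · [11] (9, 8) · [12] (1, 15)

4 distinct reps among the 12 weights ⇒ 4 W_19-linkage classes:

[[1, 10], [2, 6, 9, 11], [3, 4, 5, 7, 12], [8]]


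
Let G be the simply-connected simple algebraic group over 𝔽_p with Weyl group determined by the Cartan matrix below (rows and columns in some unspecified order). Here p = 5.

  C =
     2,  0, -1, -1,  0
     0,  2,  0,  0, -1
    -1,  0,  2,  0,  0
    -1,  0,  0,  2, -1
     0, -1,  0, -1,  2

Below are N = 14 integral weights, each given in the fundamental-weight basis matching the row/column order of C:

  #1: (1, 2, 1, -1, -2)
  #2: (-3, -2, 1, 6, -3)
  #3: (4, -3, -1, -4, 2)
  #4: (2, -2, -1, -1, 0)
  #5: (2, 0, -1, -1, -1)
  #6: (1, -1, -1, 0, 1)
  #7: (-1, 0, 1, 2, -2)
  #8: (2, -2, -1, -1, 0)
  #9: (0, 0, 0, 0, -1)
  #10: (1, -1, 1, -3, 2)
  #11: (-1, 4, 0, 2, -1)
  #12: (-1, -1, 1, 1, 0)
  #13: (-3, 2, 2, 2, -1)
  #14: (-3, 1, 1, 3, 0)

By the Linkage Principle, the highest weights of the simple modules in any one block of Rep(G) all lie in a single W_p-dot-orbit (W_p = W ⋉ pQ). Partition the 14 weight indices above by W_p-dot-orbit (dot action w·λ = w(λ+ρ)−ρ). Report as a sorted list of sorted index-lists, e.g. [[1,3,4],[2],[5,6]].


Dynkin diagram of C (from the 8 off-diagonal −1 entries): A_5.

Each λ_j+ρ reduced to Ā_5; 5-tuples below use C's row order:

    λ_1 → (1, 1, 1, 1, 0)
    λ_2 → (0, 0, 2, 2, 1)
    λ_3 → (2, 0, 0, 1, 2)
    λ_4 → (3, 1, 0, 0, 0)
    λ_5 → (3, 1, 0, 0, 0)
    λ_6 → (2, 0, 0, 1, 2)
    λ_7 → (0, 0, 2, 2, 1)
    λ_8 → (3, 1, 0, 0, 0)
    λ_9 → (1, 1, 1, 1, 0)
    λ_10 → (0, 0, 2, 2, 1)
    λ_11 → (3, 1, 0, 0, 0)
    λ_12 → (0, 0, 2, 2, 1)
    λ_13 → (1, 1, 1, 1, 0)
    λ_14 → (0, 0, 2, 2, 1)

The 14 indices split into 4 linkage classes (same alcove rep ⇔ same W_5-dot-orbit):

[[1, 9, 13], [2, 7, 10, 12, 14], [3, 6], [4, 5, 8, 11]]


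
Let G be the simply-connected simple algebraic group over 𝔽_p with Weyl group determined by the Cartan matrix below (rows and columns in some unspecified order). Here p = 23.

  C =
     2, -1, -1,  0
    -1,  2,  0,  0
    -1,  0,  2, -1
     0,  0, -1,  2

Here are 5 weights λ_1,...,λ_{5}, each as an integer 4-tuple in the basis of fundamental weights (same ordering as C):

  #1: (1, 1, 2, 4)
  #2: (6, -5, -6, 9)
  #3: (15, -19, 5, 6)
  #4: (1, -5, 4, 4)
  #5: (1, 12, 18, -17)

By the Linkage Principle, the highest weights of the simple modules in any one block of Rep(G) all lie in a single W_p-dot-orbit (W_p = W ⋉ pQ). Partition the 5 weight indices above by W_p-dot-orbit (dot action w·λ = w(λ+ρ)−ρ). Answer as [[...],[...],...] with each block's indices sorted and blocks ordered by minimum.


Root system A_4: the 4×4 matrix C matches after relabeling.

W_23-reps of the 5 weights in Ā_23 (same 4-coord order as C):

  λ_1+ρ ↦ (2, 2, 3, 5);  λ_2+ρ ↦ (2, 2, 3, 5);  λ_3+ρ ↦ (2, 10, 4, 1);  λ_4+ρ ↦ (2, 2, 3, 5);  λ_5+ρ ↦ (2, 2, 3, 5)

These 5 weights hit 2 W_23-dot-orbits; sizes (4, 1):

[[1, 2, 4, 5], [3]]


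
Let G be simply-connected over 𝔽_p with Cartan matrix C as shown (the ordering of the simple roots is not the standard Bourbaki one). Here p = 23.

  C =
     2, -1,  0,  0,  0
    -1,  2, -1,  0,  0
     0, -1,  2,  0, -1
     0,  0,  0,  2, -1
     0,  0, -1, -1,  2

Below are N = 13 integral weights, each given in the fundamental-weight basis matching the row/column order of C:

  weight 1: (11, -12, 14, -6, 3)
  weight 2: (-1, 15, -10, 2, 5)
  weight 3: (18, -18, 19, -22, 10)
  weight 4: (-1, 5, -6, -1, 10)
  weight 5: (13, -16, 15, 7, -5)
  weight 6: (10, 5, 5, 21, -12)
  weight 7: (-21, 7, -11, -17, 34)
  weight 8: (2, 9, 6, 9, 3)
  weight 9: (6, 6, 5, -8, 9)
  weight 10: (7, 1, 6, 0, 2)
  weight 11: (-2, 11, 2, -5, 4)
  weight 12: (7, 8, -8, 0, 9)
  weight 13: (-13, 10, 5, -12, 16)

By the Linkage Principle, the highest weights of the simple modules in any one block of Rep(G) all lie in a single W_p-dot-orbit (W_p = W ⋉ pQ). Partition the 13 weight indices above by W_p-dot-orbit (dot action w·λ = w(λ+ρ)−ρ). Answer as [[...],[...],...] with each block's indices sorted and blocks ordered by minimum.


C ↔ A_5 under row/col permutation; |W(A_5)| = 720.

Folding the 13 weights λ_j+ρ into Ā_23 (reps in the given 5-coord order):

  λ_1 → (1, 11, 3, 4, 1) · λ_2 → (0, 7, 6, 0, 3) · λ_3 → (8, 2, 7, 1, 3) · λ_4 → (0, 1, 5, 0, 6) · λ_5 → (1, 11, 3, 4, 1) · λ_6 → (0, 1, 5, 0, 6) · λ_7 → (8, 2, 7, 1, 3) · λ_8 → (8, 2, 7, 1, 3) · λ_9 → (0, 7, 6, 0, 3) · λ_10 → (8, 2, 7, 1, 3) · λ_11 → (1, 11, 3, 4, 1) · λ_12 → (8, 2, 7, 1, 3) · λ_13 → (0, 1, 5, 0, 6)

4 distinct reps among the 13 weights ⇒ 4 W_23-linkage classes:

[[1, 5, 11], [2, 9], [3, 7, 8, 10, 12], [4, 6, 13]]


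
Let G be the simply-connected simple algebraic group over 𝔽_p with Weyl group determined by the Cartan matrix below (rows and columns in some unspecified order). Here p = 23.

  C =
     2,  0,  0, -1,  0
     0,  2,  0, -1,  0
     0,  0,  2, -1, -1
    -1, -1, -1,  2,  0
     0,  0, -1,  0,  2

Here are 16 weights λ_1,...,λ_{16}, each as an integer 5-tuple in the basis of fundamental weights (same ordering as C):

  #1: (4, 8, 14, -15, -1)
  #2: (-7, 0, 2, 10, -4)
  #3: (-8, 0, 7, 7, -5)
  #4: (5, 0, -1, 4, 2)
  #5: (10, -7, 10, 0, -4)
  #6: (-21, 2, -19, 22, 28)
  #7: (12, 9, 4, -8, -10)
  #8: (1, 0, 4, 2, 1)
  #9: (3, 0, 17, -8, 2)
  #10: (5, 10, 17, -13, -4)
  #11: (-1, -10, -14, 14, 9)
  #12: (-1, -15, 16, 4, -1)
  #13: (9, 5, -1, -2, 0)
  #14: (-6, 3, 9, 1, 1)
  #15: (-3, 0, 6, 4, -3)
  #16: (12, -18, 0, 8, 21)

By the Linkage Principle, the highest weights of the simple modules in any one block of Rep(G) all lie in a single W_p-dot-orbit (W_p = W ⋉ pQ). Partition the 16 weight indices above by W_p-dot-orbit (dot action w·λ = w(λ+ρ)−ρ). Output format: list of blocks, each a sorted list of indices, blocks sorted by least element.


Cartan matrix: type D_5 (|W|=1920); un-permuting the 5 rows.

Ā_23 reps of the 16 weights (D_5, coords as presented):

    [1] (9, 5, 1, 0, 0)
    [2] (6, 1, 0, 5, 3)
    [3] (7, 1, 4, 1, 4)
    [4] (6, 1, 0, 5, 3)
    [5] (6, 1, 0, 5, 3)
    [6] (6, 1, 0, 5, 3)
    [7] (2, 1, 5, 3, 2)
    [8] (2, 1, 5, 3, 2)
    [9] (1, 4, 2, 2, 3)
    [10] (6, 1, 0, 5, 3)
    [11] (7, 2, 3, 0, 3)
    [12] (9, 5, 1, 0, 0)
    [13] (9, 5, 1, 0, 0)
    [14] (2, 1, 5, 3, 2)
    [15] (2, 1, 5, 3, 2)
    [16] (9, 5, 1, 0, 0)

Partition of {1..16} into 6 W_23-dot-orbits:

[[1, 12, 13, 16], [2, 4, 5, 6, 10], [3], [7, 8, 14, 15], [9], [11]]
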